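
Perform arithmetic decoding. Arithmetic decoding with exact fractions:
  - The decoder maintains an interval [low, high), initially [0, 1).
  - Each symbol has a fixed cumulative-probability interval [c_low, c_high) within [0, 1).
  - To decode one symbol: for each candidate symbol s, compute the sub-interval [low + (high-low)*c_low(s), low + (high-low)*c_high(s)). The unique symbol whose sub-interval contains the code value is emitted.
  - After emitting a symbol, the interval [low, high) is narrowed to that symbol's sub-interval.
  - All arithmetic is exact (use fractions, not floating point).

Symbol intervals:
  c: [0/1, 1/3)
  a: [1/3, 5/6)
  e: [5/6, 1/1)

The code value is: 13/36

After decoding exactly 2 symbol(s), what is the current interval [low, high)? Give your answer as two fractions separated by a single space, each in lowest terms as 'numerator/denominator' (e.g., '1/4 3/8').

Step 1: interval [0/1, 1/1), width = 1/1 - 0/1 = 1/1
  'c': [0/1 + 1/1*0/1, 0/1 + 1/1*1/3) = [0/1, 1/3)
  'a': [0/1 + 1/1*1/3, 0/1 + 1/1*5/6) = [1/3, 5/6) <- contains code 13/36
  'e': [0/1 + 1/1*5/6, 0/1 + 1/1*1/1) = [5/6, 1/1)
  emit 'a', narrow to [1/3, 5/6)
Step 2: interval [1/3, 5/6), width = 5/6 - 1/3 = 1/2
  'c': [1/3 + 1/2*0/1, 1/3 + 1/2*1/3) = [1/3, 1/2) <- contains code 13/36
  'a': [1/3 + 1/2*1/3, 1/3 + 1/2*5/6) = [1/2, 3/4)
  'e': [1/3 + 1/2*5/6, 1/3 + 1/2*1/1) = [3/4, 5/6)
  emit 'c', narrow to [1/3, 1/2)

Answer: 1/3 1/2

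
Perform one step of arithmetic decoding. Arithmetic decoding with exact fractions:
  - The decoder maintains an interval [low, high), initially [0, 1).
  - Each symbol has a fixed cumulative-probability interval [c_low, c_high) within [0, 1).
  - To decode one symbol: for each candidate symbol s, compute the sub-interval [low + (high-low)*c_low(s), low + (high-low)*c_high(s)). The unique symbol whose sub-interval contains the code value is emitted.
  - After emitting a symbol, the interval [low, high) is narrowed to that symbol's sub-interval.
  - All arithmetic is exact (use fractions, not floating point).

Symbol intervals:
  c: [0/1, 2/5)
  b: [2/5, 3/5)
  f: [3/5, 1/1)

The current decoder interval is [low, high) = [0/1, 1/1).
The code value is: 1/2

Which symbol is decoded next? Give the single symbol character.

Interval width = high − low = 1/1 − 0/1 = 1/1
Scaled code = (code − low) / width = (1/2 − 0/1) / 1/1 = 1/2
  c: [0/1, 2/5) 
  b: [2/5, 3/5) ← scaled code falls here ✓
  f: [3/5, 1/1) 

Answer: b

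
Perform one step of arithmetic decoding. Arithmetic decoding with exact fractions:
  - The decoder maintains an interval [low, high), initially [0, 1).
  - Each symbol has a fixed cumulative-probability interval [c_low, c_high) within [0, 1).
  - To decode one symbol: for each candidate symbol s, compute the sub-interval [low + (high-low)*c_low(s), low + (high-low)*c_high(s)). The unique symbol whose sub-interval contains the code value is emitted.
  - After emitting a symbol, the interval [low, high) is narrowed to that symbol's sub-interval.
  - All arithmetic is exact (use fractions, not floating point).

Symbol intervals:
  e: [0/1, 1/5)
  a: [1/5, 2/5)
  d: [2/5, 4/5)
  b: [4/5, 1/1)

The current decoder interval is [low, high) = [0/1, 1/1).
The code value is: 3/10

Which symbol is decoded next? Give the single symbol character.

Interval width = high − low = 1/1 − 0/1 = 1/1
Scaled code = (code − low) / width = (3/10 − 0/1) / 1/1 = 3/10
  e: [0/1, 1/5) 
  a: [1/5, 2/5) ← scaled code falls here ✓
  d: [2/5, 4/5) 
  b: [4/5, 1/1) 

Answer: a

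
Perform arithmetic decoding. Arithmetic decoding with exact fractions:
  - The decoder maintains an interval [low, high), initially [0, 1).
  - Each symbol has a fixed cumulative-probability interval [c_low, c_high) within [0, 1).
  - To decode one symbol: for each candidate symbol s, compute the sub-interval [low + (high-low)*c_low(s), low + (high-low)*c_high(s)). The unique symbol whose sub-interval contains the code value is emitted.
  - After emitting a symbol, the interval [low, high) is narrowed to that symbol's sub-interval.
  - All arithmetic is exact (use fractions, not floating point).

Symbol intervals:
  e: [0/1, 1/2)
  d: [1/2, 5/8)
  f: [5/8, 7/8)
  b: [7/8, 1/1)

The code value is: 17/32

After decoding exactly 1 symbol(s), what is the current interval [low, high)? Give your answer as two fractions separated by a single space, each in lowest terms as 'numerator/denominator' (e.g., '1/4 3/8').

Step 1: interval [0/1, 1/1), width = 1/1 - 0/1 = 1/1
  'e': [0/1 + 1/1*0/1, 0/1 + 1/1*1/2) = [0/1, 1/2)
  'd': [0/1 + 1/1*1/2, 0/1 + 1/1*5/8) = [1/2, 5/8) <- contains code 17/32
  'f': [0/1 + 1/1*5/8, 0/1 + 1/1*7/8) = [5/8, 7/8)
  'b': [0/1 + 1/1*7/8, 0/1 + 1/1*1/1) = [7/8, 1/1)
  emit 'd', narrow to [1/2, 5/8)

Answer: 1/2 5/8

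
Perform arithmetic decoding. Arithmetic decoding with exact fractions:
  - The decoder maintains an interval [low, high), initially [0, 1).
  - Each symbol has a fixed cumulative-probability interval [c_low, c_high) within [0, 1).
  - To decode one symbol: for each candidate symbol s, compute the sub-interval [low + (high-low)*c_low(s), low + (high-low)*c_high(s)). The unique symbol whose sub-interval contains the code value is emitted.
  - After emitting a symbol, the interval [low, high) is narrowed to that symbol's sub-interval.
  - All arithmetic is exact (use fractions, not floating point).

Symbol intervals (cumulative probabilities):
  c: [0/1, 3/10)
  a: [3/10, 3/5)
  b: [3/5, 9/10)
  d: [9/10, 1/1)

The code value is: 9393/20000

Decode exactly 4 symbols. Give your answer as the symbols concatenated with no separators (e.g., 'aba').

Answer: aabd

Derivation:
Step 1: interval [0/1, 1/1), width = 1/1 - 0/1 = 1/1
  'c': [0/1 + 1/1*0/1, 0/1 + 1/1*3/10) = [0/1, 3/10)
  'a': [0/1 + 1/1*3/10, 0/1 + 1/1*3/5) = [3/10, 3/5) <- contains code 9393/20000
  'b': [0/1 + 1/1*3/5, 0/1 + 1/1*9/10) = [3/5, 9/10)
  'd': [0/1 + 1/1*9/10, 0/1 + 1/1*1/1) = [9/10, 1/1)
  emit 'a', narrow to [3/10, 3/5)
Step 2: interval [3/10, 3/5), width = 3/5 - 3/10 = 3/10
  'c': [3/10 + 3/10*0/1, 3/10 + 3/10*3/10) = [3/10, 39/100)
  'a': [3/10 + 3/10*3/10, 3/10 + 3/10*3/5) = [39/100, 12/25) <- contains code 9393/20000
  'b': [3/10 + 3/10*3/5, 3/10 + 3/10*9/10) = [12/25, 57/100)
  'd': [3/10 + 3/10*9/10, 3/10 + 3/10*1/1) = [57/100, 3/5)
  emit 'a', narrow to [39/100, 12/25)
Step 3: interval [39/100, 12/25), width = 12/25 - 39/100 = 9/100
  'c': [39/100 + 9/100*0/1, 39/100 + 9/100*3/10) = [39/100, 417/1000)
  'a': [39/100 + 9/100*3/10, 39/100 + 9/100*3/5) = [417/1000, 111/250)
  'b': [39/100 + 9/100*3/5, 39/100 + 9/100*9/10) = [111/250, 471/1000) <- contains code 9393/20000
  'd': [39/100 + 9/100*9/10, 39/100 + 9/100*1/1) = [471/1000, 12/25)
  emit 'b', narrow to [111/250, 471/1000)
Step 4: interval [111/250, 471/1000), width = 471/1000 - 111/250 = 27/1000
  'c': [111/250 + 27/1000*0/1, 111/250 + 27/1000*3/10) = [111/250, 4521/10000)
  'a': [111/250 + 27/1000*3/10, 111/250 + 27/1000*3/5) = [4521/10000, 2301/5000)
  'b': [111/250 + 27/1000*3/5, 111/250 + 27/1000*9/10) = [2301/5000, 4683/10000)
  'd': [111/250 + 27/1000*9/10, 111/250 + 27/1000*1/1) = [4683/10000, 471/1000) <- contains code 9393/20000
  emit 'd', narrow to [4683/10000, 471/1000)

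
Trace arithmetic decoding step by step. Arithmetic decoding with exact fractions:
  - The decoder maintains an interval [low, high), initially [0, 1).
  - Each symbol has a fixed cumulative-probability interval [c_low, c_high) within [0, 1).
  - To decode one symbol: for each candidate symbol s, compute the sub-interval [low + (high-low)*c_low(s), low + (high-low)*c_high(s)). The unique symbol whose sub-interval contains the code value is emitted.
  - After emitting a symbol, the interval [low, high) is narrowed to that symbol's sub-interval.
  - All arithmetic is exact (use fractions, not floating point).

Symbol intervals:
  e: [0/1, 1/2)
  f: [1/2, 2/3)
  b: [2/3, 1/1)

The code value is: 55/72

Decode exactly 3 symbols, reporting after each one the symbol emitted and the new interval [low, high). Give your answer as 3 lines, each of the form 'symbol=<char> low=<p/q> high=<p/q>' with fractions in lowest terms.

Step 1: interval [0/1, 1/1), width = 1/1 - 0/1 = 1/1
  'e': [0/1 + 1/1*0/1, 0/1 + 1/1*1/2) = [0/1, 1/2)
  'f': [0/1 + 1/1*1/2, 0/1 + 1/1*2/3) = [1/2, 2/3)
  'b': [0/1 + 1/1*2/3, 0/1 + 1/1*1/1) = [2/3, 1/1) <- contains code 55/72
  emit 'b', narrow to [2/3, 1/1)
Step 2: interval [2/3, 1/1), width = 1/1 - 2/3 = 1/3
  'e': [2/3 + 1/3*0/1, 2/3 + 1/3*1/2) = [2/3, 5/6) <- contains code 55/72
  'f': [2/3 + 1/3*1/2, 2/3 + 1/3*2/3) = [5/6, 8/9)
  'b': [2/3 + 1/3*2/3, 2/3 + 1/3*1/1) = [8/9, 1/1)
  emit 'e', narrow to [2/3, 5/6)
Step 3: interval [2/3, 5/6), width = 5/6 - 2/3 = 1/6
  'e': [2/3 + 1/6*0/1, 2/3 + 1/6*1/2) = [2/3, 3/4)
  'f': [2/3 + 1/6*1/2, 2/3 + 1/6*2/3) = [3/4, 7/9) <- contains code 55/72
  'b': [2/3 + 1/6*2/3, 2/3 + 1/6*1/1) = [7/9, 5/6)
  emit 'f', narrow to [3/4, 7/9)

Answer: symbol=b low=2/3 high=1/1
symbol=e low=2/3 high=5/6
symbol=f low=3/4 high=7/9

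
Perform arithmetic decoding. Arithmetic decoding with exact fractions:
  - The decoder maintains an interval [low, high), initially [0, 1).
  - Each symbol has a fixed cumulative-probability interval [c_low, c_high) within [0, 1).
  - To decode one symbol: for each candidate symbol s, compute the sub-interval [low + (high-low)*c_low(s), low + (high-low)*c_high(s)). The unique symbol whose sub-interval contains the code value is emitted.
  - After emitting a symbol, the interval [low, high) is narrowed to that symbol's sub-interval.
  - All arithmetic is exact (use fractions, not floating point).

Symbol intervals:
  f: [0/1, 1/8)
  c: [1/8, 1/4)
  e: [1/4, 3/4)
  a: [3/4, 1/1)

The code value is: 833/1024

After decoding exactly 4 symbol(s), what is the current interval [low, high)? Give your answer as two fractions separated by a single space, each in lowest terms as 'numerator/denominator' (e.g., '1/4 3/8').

Step 1: interval [0/1, 1/1), width = 1/1 - 0/1 = 1/1
  'f': [0/1 + 1/1*0/1, 0/1 + 1/1*1/8) = [0/1, 1/8)
  'c': [0/1 + 1/1*1/8, 0/1 + 1/1*1/4) = [1/8, 1/4)
  'e': [0/1 + 1/1*1/4, 0/1 + 1/1*3/4) = [1/4, 3/4)
  'a': [0/1 + 1/1*3/4, 0/1 + 1/1*1/1) = [3/4, 1/1) <- contains code 833/1024
  emit 'a', narrow to [3/4, 1/1)
Step 2: interval [3/4, 1/1), width = 1/1 - 3/4 = 1/4
  'f': [3/4 + 1/4*0/1, 3/4 + 1/4*1/8) = [3/4, 25/32)
  'c': [3/4 + 1/4*1/8, 3/4 + 1/4*1/4) = [25/32, 13/16)
  'e': [3/4 + 1/4*1/4, 3/4 + 1/4*3/4) = [13/16, 15/16) <- contains code 833/1024
  'a': [3/4 + 1/4*3/4, 3/4 + 1/4*1/1) = [15/16, 1/1)
  emit 'e', narrow to [13/16, 15/16)
Step 3: interval [13/16, 15/16), width = 15/16 - 13/16 = 1/8
  'f': [13/16 + 1/8*0/1, 13/16 + 1/8*1/8) = [13/16, 53/64) <- contains code 833/1024
  'c': [13/16 + 1/8*1/8, 13/16 + 1/8*1/4) = [53/64, 27/32)
  'e': [13/16 + 1/8*1/4, 13/16 + 1/8*3/4) = [27/32, 29/32)
  'a': [13/16 + 1/8*3/4, 13/16 + 1/8*1/1) = [29/32, 15/16)
  emit 'f', narrow to [13/16, 53/64)
Step 4: interval [13/16, 53/64), width = 53/64 - 13/16 = 1/64
  'f': [13/16 + 1/64*0/1, 13/16 + 1/64*1/8) = [13/16, 417/512) <- contains code 833/1024
  'c': [13/16 + 1/64*1/8, 13/16 + 1/64*1/4) = [417/512, 209/256)
  'e': [13/16 + 1/64*1/4, 13/16 + 1/64*3/4) = [209/256, 211/256)
  'a': [13/16 + 1/64*3/4, 13/16 + 1/64*1/1) = [211/256, 53/64)
  emit 'f', narrow to [13/16, 417/512)

Answer: 13/16 417/512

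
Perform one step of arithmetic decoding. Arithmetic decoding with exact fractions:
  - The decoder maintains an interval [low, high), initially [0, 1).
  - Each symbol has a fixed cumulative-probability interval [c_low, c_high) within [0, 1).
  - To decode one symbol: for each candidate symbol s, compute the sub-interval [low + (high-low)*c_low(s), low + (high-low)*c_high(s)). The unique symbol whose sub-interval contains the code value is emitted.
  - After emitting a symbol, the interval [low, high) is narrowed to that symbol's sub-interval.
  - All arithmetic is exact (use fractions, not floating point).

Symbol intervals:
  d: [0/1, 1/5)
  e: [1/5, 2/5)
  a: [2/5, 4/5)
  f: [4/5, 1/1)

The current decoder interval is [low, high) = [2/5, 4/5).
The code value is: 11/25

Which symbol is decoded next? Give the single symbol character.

Interval width = high − low = 4/5 − 2/5 = 2/5
Scaled code = (code − low) / width = (11/25 − 2/5) / 2/5 = 1/10
  d: [0/1, 1/5) ← scaled code falls here ✓
  e: [1/5, 2/5) 
  a: [2/5, 4/5) 
  f: [4/5, 1/1) 

Answer: d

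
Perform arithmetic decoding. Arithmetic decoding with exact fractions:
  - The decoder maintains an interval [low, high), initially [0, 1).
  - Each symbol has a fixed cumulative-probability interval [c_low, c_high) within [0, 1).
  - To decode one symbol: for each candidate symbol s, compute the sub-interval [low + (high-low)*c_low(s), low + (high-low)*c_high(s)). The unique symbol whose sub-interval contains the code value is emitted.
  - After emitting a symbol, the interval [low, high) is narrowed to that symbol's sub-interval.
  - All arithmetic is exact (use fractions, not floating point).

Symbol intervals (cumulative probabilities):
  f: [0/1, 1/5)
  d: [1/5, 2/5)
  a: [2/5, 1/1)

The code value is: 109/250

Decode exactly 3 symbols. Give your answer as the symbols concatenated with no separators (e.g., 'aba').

Step 1: interval [0/1, 1/1), width = 1/1 - 0/1 = 1/1
  'f': [0/1 + 1/1*0/1, 0/1 + 1/1*1/5) = [0/1, 1/5)
  'd': [0/1 + 1/1*1/5, 0/1 + 1/1*2/5) = [1/5, 2/5)
  'a': [0/1 + 1/1*2/5, 0/1 + 1/1*1/1) = [2/5, 1/1) <- contains code 109/250
  emit 'a', narrow to [2/5, 1/1)
Step 2: interval [2/5, 1/1), width = 1/1 - 2/5 = 3/5
  'f': [2/5 + 3/5*0/1, 2/5 + 3/5*1/5) = [2/5, 13/25) <- contains code 109/250
  'd': [2/5 + 3/5*1/5, 2/5 + 3/5*2/5) = [13/25, 16/25)
  'a': [2/5 + 3/5*2/5, 2/5 + 3/5*1/1) = [16/25, 1/1)
  emit 'f', narrow to [2/5, 13/25)
Step 3: interval [2/5, 13/25), width = 13/25 - 2/5 = 3/25
  'f': [2/5 + 3/25*0/1, 2/5 + 3/25*1/5) = [2/5, 53/125)
  'd': [2/5 + 3/25*1/5, 2/5 + 3/25*2/5) = [53/125, 56/125) <- contains code 109/250
  'a': [2/5 + 3/25*2/5, 2/5 + 3/25*1/1) = [56/125, 13/25)
  emit 'd', narrow to [53/125, 56/125)

Answer: afd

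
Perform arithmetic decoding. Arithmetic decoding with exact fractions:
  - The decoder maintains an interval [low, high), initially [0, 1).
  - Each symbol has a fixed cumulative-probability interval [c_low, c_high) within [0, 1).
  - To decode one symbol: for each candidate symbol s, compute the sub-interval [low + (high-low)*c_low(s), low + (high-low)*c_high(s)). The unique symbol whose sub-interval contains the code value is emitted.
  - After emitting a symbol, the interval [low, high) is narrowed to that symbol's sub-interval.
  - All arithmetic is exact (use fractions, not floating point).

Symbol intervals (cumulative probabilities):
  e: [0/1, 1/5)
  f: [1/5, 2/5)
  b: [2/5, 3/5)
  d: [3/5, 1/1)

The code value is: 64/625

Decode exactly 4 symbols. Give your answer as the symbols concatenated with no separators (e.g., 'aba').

Answer: ebbd

Derivation:
Step 1: interval [0/1, 1/1), width = 1/1 - 0/1 = 1/1
  'e': [0/1 + 1/1*0/1, 0/1 + 1/1*1/5) = [0/1, 1/5) <- contains code 64/625
  'f': [0/1 + 1/1*1/5, 0/1 + 1/1*2/5) = [1/5, 2/5)
  'b': [0/1 + 1/1*2/5, 0/1 + 1/1*3/5) = [2/5, 3/5)
  'd': [0/1 + 1/1*3/5, 0/1 + 1/1*1/1) = [3/5, 1/1)
  emit 'e', narrow to [0/1, 1/5)
Step 2: interval [0/1, 1/5), width = 1/5 - 0/1 = 1/5
  'e': [0/1 + 1/5*0/1, 0/1 + 1/5*1/5) = [0/1, 1/25)
  'f': [0/1 + 1/5*1/5, 0/1 + 1/5*2/5) = [1/25, 2/25)
  'b': [0/1 + 1/5*2/5, 0/1 + 1/5*3/5) = [2/25, 3/25) <- contains code 64/625
  'd': [0/1 + 1/5*3/5, 0/1 + 1/5*1/1) = [3/25, 1/5)
  emit 'b', narrow to [2/25, 3/25)
Step 3: interval [2/25, 3/25), width = 3/25 - 2/25 = 1/25
  'e': [2/25 + 1/25*0/1, 2/25 + 1/25*1/5) = [2/25, 11/125)
  'f': [2/25 + 1/25*1/5, 2/25 + 1/25*2/5) = [11/125, 12/125)
  'b': [2/25 + 1/25*2/5, 2/25 + 1/25*3/5) = [12/125, 13/125) <- contains code 64/625
  'd': [2/25 + 1/25*3/5, 2/25 + 1/25*1/1) = [13/125, 3/25)
  emit 'b', narrow to [12/125, 13/125)
Step 4: interval [12/125, 13/125), width = 13/125 - 12/125 = 1/125
  'e': [12/125 + 1/125*0/1, 12/125 + 1/125*1/5) = [12/125, 61/625)
  'f': [12/125 + 1/125*1/5, 12/125 + 1/125*2/5) = [61/625, 62/625)
  'b': [12/125 + 1/125*2/5, 12/125 + 1/125*3/5) = [62/625, 63/625)
  'd': [12/125 + 1/125*3/5, 12/125 + 1/125*1/1) = [63/625, 13/125) <- contains code 64/625
  emit 'd', narrow to [63/625, 13/125)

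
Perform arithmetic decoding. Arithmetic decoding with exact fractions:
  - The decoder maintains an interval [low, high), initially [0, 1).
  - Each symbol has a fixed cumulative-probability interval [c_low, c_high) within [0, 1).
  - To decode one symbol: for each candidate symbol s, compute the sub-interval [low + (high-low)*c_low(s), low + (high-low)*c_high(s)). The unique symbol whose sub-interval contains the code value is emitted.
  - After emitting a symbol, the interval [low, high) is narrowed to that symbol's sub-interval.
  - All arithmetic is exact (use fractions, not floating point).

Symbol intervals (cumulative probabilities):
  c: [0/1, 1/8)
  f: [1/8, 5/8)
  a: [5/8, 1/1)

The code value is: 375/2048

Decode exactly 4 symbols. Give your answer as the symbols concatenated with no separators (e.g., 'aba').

Answer: fcaa

Derivation:
Step 1: interval [0/1, 1/1), width = 1/1 - 0/1 = 1/1
  'c': [0/1 + 1/1*0/1, 0/1 + 1/1*1/8) = [0/1, 1/8)
  'f': [0/1 + 1/1*1/8, 0/1 + 1/1*5/8) = [1/8, 5/8) <- contains code 375/2048
  'a': [0/1 + 1/1*5/8, 0/1 + 1/1*1/1) = [5/8, 1/1)
  emit 'f', narrow to [1/8, 5/8)
Step 2: interval [1/8, 5/8), width = 5/8 - 1/8 = 1/2
  'c': [1/8 + 1/2*0/1, 1/8 + 1/2*1/8) = [1/8, 3/16) <- contains code 375/2048
  'f': [1/8 + 1/2*1/8, 1/8 + 1/2*5/8) = [3/16, 7/16)
  'a': [1/8 + 1/2*5/8, 1/8 + 1/2*1/1) = [7/16, 5/8)
  emit 'c', narrow to [1/8, 3/16)
Step 3: interval [1/8, 3/16), width = 3/16 - 1/8 = 1/16
  'c': [1/8 + 1/16*0/1, 1/8 + 1/16*1/8) = [1/8, 17/128)
  'f': [1/8 + 1/16*1/8, 1/8 + 1/16*5/8) = [17/128, 21/128)
  'a': [1/8 + 1/16*5/8, 1/8 + 1/16*1/1) = [21/128, 3/16) <- contains code 375/2048
  emit 'a', narrow to [21/128, 3/16)
Step 4: interval [21/128, 3/16), width = 3/16 - 21/128 = 3/128
  'c': [21/128 + 3/128*0/1, 21/128 + 3/128*1/8) = [21/128, 171/1024)
  'f': [21/128 + 3/128*1/8, 21/128 + 3/128*5/8) = [171/1024, 183/1024)
  'a': [21/128 + 3/128*5/8, 21/128 + 3/128*1/1) = [183/1024, 3/16) <- contains code 375/2048
  emit 'a', narrow to [183/1024, 3/16)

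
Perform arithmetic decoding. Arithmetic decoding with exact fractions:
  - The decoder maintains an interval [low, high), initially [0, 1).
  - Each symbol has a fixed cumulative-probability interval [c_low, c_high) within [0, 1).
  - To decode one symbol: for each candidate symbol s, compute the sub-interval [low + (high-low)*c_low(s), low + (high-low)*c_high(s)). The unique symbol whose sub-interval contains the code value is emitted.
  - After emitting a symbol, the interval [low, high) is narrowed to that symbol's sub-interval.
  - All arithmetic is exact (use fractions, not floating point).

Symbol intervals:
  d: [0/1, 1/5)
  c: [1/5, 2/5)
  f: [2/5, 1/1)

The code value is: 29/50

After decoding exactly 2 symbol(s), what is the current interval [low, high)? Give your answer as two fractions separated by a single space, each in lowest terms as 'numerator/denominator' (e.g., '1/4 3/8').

Step 1: interval [0/1, 1/1), width = 1/1 - 0/1 = 1/1
  'd': [0/1 + 1/1*0/1, 0/1 + 1/1*1/5) = [0/1, 1/5)
  'c': [0/1 + 1/1*1/5, 0/1 + 1/1*2/5) = [1/5, 2/5)
  'f': [0/1 + 1/1*2/5, 0/1 + 1/1*1/1) = [2/5, 1/1) <- contains code 29/50
  emit 'f', narrow to [2/5, 1/1)
Step 2: interval [2/5, 1/1), width = 1/1 - 2/5 = 3/5
  'd': [2/5 + 3/5*0/1, 2/5 + 3/5*1/5) = [2/5, 13/25)
  'c': [2/5 + 3/5*1/5, 2/5 + 3/5*2/5) = [13/25, 16/25) <- contains code 29/50
  'f': [2/5 + 3/5*2/5, 2/5 + 3/5*1/1) = [16/25, 1/1)
  emit 'c', narrow to [13/25, 16/25)

Answer: 13/25 16/25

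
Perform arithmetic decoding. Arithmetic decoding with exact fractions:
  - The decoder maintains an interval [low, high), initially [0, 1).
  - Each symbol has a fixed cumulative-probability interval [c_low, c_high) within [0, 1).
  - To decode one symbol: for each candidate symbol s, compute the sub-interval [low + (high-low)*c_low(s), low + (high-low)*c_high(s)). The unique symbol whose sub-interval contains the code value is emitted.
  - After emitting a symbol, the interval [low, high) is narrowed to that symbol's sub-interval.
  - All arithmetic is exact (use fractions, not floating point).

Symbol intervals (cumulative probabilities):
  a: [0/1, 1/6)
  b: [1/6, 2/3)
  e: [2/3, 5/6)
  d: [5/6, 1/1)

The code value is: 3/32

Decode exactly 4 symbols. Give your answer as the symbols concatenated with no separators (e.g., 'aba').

Step 1: interval [0/1, 1/1), width = 1/1 - 0/1 = 1/1
  'a': [0/1 + 1/1*0/1, 0/1 + 1/1*1/6) = [0/1, 1/6) <- contains code 3/32
  'b': [0/1 + 1/1*1/6, 0/1 + 1/1*2/3) = [1/6, 2/3)
  'e': [0/1 + 1/1*2/3, 0/1 + 1/1*5/6) = [2/3, 5/6)
  'd': [0/1 + 1/1*5/6, 0/1 + 1/1*1/1) = [5/6, 1/1)
  emit 'a', narrow to [0/1, 1/6)
Step 2: interval [0/1, 1/6), width = 1/6 - 0/1 = 1/6
  'a': [0/1 + 1/6*0/1, 0/1 + 1/6*1/6) = [0/1, 1/36)
  'b': [0/1 + 1/6*1/6, 0/1 + 1/6*2/3) = [1/36, 1/9) <- contains code 3/32
  'e': [0/1 + 1/6*2/3, 0/1 + 1/6*5/6) = [1/9, 5/36)
  'd': [0/1 + 1/6*5/6, 0/1 + 1/6*1/1) = [5/36, 1/6)
  emit 'b', narrow to [1/36, 1/9)
Step 3: interval [1/36, 1/9), width = 1/9 - 1/36 = 1/12
  'a': [1/36 + 1/12*0/1, 1/36 + 1/12*1/6) = [1/36, 1/24)
  'b': [1/36 + 1/12*1/6, 1/36 + 1/12*2/3) = [1/24, 1/12)
  'e': [1/36 + 1/12*2/3, 1/36 + 1/12*5/6) = [1/12, 7/72) <- contains code 3/32
  'd': [1/36 + 1/12*5/6, 1/36 + 1/12*1/1) = [7/72, 1/9)
  emit 'e', narrow to [1/12, 7/72)
Step 4: interval [1/12, 7/72), width = 7/72 - 1/12 = 1/72
  'a': [1/12 + 1/72*0/1, 1/12 + 1/72*1/6) = [1/12, 37/432)
  'b': [1/12 + 1/72*1/6, 1/12 + 1/72*2/3) = [37/432, 5/54)
  'e': [1/12 + 1/72*2/3, 1/12 + 1/72*5/6) = [5/54, 41/432) <- contains code 3/32
  'd': [1/12 + 1/72*5/6, 1/12 + 1/72*1/1) = [41/432, 7/72)
  emit 'e', narrow to [5/54, 41/432)

Answer: abee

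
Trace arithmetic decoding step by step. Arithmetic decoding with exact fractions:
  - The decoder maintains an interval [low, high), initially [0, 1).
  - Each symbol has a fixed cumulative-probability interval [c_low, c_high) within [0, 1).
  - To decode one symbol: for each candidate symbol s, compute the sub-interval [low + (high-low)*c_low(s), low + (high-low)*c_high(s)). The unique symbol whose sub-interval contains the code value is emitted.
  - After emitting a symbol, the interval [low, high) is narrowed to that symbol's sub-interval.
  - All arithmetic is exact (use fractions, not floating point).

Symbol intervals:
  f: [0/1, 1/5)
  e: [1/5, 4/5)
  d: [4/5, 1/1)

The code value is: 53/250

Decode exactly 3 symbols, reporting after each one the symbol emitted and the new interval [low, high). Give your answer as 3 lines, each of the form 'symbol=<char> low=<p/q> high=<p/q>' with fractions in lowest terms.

Step 1: interval [0/1, 1/1), width = 1/1 - 0/1 = 1/1
  'f': [0/1 + 1/1*0/1, 0/1 + 1/1*1/5) = [0/1, 1/5)
  'e': [0/1 + 1/1*1/5, 0/1 + 1/1*4/5) = [1/5, 4/5) <- contains code 53/250
  'd': [0/1 + 1/1*4/5, 0/1 + 1/1*1/1) = [4/5, 1/1)
  emit 'e', narrow to [1/5, 4/5)
Step 2: interval [1/5, 4/5), width = 4/5 - 1/5 = 3/5
  'f': [1/5 + 3/5*0/1, 1/5 + 3/5*1/5) = [1/5, 8/25) <- contains code 53/250
  'e': [1/5 + 3/5*1/5, 1/5 + 3/5*4/5) = [8/25, 17/25)
  'd': [1/5 + 3/5*4/5, 1/5 + 3/5*1/1) = [17/25, 4/5)
  emit 'f', narrow to [1/5, 8/25)
Step 3: interval [1/5, 8/25), width = 8/25 - 1/5 = 3/25
  'f': [1/5 + 3/25*0/1, 1/5 + 3/25*1/5) = [1/5, 28/125) <- contains code 53/250
  'e': [1/5 + 3/25*1/5, 1/5 + 3/25*4/5) = [28/125, 37/125)
  'd': [1/5 + 3/25*4/5, 1/5 + 3/25*1/1) = [37/125, 8/25)
  emit 'f', narrow to [1/5, 28/125)

Answer: symbol=e low=1/5 high=4/5
symbol=f low=1/5 high=8/25
symbol=f low=1/5 high=28/125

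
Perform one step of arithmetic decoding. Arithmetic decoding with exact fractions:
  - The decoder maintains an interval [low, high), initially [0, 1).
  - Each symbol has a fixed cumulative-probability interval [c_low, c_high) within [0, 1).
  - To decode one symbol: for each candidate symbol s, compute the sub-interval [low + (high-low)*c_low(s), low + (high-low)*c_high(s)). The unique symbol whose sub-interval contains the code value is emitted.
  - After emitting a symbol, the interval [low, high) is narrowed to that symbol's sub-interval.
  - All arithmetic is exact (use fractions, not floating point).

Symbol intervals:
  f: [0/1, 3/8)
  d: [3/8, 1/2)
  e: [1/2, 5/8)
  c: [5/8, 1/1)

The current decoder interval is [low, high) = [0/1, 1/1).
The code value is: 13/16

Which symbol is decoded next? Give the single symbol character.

Interval width = high − low = 1/1 − 0/1 = 1/1
Scaled code = (code − low) / width = (13/16 − 0/1) / 1/1 = 13/16
  f: [0/1, 3/8) 
  d: [3/8, 1/2) 
  e: [1/2, 5/8) 
  c: [5/8, 1/1) ← scaled code falls here ✓

Answer: c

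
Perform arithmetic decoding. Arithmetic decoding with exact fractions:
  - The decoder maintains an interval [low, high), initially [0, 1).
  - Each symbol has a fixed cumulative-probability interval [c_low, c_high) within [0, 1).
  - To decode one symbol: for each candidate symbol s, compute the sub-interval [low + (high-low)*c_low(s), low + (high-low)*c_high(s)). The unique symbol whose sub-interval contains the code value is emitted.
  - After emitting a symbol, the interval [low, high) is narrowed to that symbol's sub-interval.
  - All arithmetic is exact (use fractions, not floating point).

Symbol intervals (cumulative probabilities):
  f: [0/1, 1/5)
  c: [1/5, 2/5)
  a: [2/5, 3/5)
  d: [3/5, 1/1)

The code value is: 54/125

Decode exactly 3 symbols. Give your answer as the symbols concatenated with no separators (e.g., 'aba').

Step 1: interval [0/1, 1/1), width = 1/1 - 0/1 = 1/1
  'f': [0/1 + 1/1*0/1, 0/1 + 1/1*1/5) = [0/1, 1/5)
  'c': [0/1 + 1/1*1/5, 0/1 + 1/1*2/5) = [1/5, 2/5)
  'a': [0/1 + 1/1*2/5, 0/1 + 1/1*3/5) = [2/5, 3/5) <- contains code 54/125
  'd': [0/1 + 1/1*3/5, 0/1 + 1/1*1/1) = [3/5, 1/1)
  emit 'a', narrow to [2/5, 3/5)
Step 2: interval [2/5, 3/5), width = 3/5 - 2/5 = 1/5
  'f': [2/5 + 1/5*0/1, 2/5 + 1/5*1/5) = [2/5, 11/25) <- contains code 54/125
  'c': [2/5 + 1/5*1/5, 2/5 + 1/5*2/5) = [11/25, 12/25)
  'a': [2/5 + 1/5*2/5, 2/5 + 1/5*3/5) = [12/25, 13/25)
  'd': [2/5 + 1/5*3/5, 2/5 + 1/5*1/1) = [13/25, 3/5)
  emit 'f', narrow to [2/5, 11/25)
Step 3: interval [2/5, 11/25), width = 11/25 - 2/5 = 1/25
  'f': [2/5 + 1/25*0/1, 2/5 + 1/25*1/5) = [2/5, 51/125)
  'c': [2/5 + 1/25*1/5, 2/5 + 1/25*2/5) = [51/125, 52/125)
  'a': [2/5 + 1/25*2/5, 2/5 + 1/25*3/5) = [52/125, 53/125)
  'd': [2/5 + 1/25*3/5, 2/5 + 1/25*1/1) = [53/125, 11/25) <- contains code 54/125
  emit 'd', narrow to [53/125, 11/25)

Answer: afd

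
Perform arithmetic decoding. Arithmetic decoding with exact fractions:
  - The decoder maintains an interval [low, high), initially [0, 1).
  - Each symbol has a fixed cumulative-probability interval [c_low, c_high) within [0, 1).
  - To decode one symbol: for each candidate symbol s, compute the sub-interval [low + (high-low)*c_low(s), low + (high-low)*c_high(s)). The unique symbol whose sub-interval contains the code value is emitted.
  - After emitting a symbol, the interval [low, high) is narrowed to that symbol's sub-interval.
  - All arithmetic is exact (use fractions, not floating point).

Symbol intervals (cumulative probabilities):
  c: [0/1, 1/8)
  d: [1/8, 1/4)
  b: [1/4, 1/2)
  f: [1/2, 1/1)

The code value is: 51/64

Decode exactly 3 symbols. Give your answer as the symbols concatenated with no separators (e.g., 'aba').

Answer: ffd

Derivation:
Step 1: interval [0/1, 1/1), width = 1/1 - 0/1 = 1/1
  'c': [0/1 + 1/1*0/1, 0/1 + 1/1*1/8) = [0/1, 1/8)
  'd': [0/1 + 1/1*1/8, 0/1 + 1/1*1/4) = [1/8, 1/4)
  'b': [0/1 + 1/1*1/4, 0/1 + 1/1*1/2) = [1/4, 1/2)
  'f': [0/1 + 1/1*1/2, 0/1 + 1/1*1/1) = [1/2, 1/1) <- contains code 51/64
  emit 'f', narrow to [1/2, 1/1)
Step 2: interval [1/2, 1/1), width = 1/1 - 1/2 = 1/2
  'c': [1/2 + 1/2*0/1, 1/2 + 1/2*1/8) = [1/2, 9/16)
  'd': [1/2 + 1/2*1/8, 1/2 + 1/2*1/4) = [9/16, 5/8)
  'b': [1/2 + 1/2*1/4, 1/2 + 1/2*1/2) = [5/8, 3/4)
  'f': [1/2 + 1/2*1/2, 1/2 + 1/2*1/1) = [3/4, 1/1) <- contains code 51/64
  emit 'f', narrow to [3/4, 1/1)
Step 3: interval [3/4, 1/1), width = 1/1 - 3/4 = 1/4
  'c': [3/4 + 1/4*0/1, 3/4 + 1/4*1/8) = [3/4, 25/32)
  'd': [3/4 + 1/4*1/8, 3/4 + 1/4*1/4) = [25/32, 13/16) <- contains code 51/64
  'b': [3/4 + 1/4*1/4, 3/4 + 1/4*1/2) = [13/16, 7/8)
  'f': [3/4 + 1/4*1/2, 3/4 + 1/4*1/1) = [7/8, 1/1)
  emit 'd', narrow to [25/32, 13/16)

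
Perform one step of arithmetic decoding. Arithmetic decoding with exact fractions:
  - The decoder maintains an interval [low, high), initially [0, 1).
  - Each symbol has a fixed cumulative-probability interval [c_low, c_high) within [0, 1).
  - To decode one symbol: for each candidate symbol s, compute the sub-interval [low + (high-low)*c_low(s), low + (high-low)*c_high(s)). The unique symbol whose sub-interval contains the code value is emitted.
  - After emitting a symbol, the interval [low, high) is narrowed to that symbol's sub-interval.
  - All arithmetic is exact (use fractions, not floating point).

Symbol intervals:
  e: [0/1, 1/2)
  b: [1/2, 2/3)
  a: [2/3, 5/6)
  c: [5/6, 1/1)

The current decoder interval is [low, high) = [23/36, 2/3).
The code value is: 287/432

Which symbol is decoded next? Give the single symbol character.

Interval width = high − low = 2/3 − 23/36 = 1/36
Scaled code = (code − low) / width = (287/432 − 23/36) / 1/36 = 11/12
  e: [0/1, 1/2) 
  b: [1/2, 2/3) 
  a: [2/3, 5/6) 
  c: [5/6, 1/1) ← scaled code falls here ✓

Answer: c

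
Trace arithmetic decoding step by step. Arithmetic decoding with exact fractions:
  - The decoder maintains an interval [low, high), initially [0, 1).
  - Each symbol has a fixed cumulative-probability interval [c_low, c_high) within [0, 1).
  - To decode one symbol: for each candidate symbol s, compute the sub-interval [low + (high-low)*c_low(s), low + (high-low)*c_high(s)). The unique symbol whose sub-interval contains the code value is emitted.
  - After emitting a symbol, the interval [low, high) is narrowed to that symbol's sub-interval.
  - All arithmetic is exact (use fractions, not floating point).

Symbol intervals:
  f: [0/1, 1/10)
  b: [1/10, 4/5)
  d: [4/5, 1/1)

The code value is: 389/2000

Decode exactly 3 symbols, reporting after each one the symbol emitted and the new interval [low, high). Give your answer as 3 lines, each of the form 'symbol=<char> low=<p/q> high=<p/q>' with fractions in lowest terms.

Answer: symbol=b low=1/10 high=4/5
symbol=b low=17/100 high=33/50
symbol=f low=17/100 high=219/1000

Derivation:
Step 1: interval [0/1, 1/1), width = 1/1 - 0/1 = 1/1
  'f': [0/1 + 1/1*0/1, 0/1 + 1/1*1/10) = [0/1, 1/10)
  'b': [0/1 + 1/1*1/10, 0/1 + 1/1*4/5) = [1/10, 4/5) <- contains code 389/2000
  'd': [0/1 + 1/1*4/5, 0/1 + 1/1*1/1) = [4/5, 1/1)
  emit 'b', narrow to [1/10, 4/5)
Step 2: interval [1/10, 4/5), width = 4/5 - 1/10 = 7/10
  'f': [1/10 + 7/10*0/1, 1/10 + 7/10*1/10) = [1/10, 17/100)
  'b': [1/10 + 7/10*1/10, 1/10 + 7/10*4/5) = [17/100, 33/50) <- contains code 389/2000
  'd': [1/10 + 7/10*4/5, 1/10 + 7/10*1/1) = [33/50, 4/5)
  emit 'b', narrow to [17/100, 33/50)
Step 3: interval [17/100, 33/50), width = 33/50 - 17/100 = 49/100
  'f': [17/100 + 49/100*0/1, 17/100 + 49/100*1/10) = [17/100, 219/1000) <- contains code 389/2000
  'b': [17/100 + 49/100*1/10, 17/100 + 49/100*4/5) = [219/1000, 281/500)
  'd': [17/100 + 49/100*4/5, 17/100 + 49/100*1/1) = [281/500, 33/50)
  emit 'f', narrow to [17/100, 219/1000)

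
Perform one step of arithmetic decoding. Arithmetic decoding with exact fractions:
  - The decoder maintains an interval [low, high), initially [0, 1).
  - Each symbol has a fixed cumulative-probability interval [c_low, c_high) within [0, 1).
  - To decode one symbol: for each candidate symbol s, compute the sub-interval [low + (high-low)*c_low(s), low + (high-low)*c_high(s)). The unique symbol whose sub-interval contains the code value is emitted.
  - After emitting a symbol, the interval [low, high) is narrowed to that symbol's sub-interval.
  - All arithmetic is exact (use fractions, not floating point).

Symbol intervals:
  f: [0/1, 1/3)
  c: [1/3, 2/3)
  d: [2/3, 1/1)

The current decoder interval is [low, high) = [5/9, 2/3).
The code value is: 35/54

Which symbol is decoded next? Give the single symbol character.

Answer: d

Derivation:
Interval width = high − low = 2/3 − 5/9 = 1/9
Scaled code = (code − low) / width = (35/54 − 5/9) / 1/9 = 5/6
  f: [0/1, 1/3) 
  c: [1/3, 2/3) 
  d: [2/3, 1/1) ← scaled code falls here ✓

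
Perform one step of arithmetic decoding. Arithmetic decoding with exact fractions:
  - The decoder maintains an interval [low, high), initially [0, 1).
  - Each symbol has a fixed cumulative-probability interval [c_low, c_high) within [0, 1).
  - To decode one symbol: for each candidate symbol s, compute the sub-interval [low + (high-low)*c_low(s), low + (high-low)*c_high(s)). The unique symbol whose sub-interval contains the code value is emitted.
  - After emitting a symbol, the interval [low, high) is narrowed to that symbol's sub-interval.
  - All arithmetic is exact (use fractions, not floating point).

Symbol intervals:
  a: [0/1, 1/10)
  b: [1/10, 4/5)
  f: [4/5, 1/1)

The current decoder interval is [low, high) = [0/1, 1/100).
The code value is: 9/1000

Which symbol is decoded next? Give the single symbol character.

Interval width = high − low = 1/100 − 0/1 = 1/100
Scaled code = (code − low) / width = (9/1000 − 0/1) / 1/100 = 9/10
  a: [0/1, 1/10) 
  b: [1/10, 4/5) 
  f: [4/5, 1/1) ← scaled code falls here ✓

Answer: f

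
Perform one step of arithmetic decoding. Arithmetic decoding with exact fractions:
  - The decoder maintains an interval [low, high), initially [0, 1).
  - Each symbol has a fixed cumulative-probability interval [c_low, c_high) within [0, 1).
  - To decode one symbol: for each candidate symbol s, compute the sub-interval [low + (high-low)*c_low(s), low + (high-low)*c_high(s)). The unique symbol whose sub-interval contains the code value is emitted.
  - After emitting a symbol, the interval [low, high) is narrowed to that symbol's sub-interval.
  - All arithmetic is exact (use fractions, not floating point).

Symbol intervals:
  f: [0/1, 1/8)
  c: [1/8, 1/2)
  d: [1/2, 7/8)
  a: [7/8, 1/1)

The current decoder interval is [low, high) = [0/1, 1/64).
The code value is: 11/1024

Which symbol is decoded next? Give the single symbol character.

Interval width = high − low = 1/64 − 0/1 = 1/64
Scaled code = (code − low) / width = (11/1024 − 0/1) / 1/64 = 11/16
  f: [0/1, 1/8) 
  c: [1/8, 1/2) 
  d: [1/2, 7/8) ← scaled code falls here ✓
  a: [7/8, 1/1) 

Answer: d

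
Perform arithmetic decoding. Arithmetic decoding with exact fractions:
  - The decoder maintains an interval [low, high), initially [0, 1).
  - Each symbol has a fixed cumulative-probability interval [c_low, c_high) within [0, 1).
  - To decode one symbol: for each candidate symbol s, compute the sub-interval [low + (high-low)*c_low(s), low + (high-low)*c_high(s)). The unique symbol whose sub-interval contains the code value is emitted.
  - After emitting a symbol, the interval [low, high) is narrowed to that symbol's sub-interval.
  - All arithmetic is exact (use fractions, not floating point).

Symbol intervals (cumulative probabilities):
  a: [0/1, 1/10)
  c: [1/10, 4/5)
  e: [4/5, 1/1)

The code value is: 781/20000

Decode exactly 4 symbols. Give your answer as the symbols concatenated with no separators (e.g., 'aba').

Answer: accc

Derivation:
Step 1: interval [0/1, 1/1), width = 1/1 - 0/1 = 1/1
  'a': [0/1 + 1/1*0/1, 0/1 + 1/1*1/10) = [0/1, 1/10) <- contains code 781/20000
  'c': [0/1 + 1/1*1/10, 0/1 + 1/1*4/5) = [1/10, 4/5)
  'e': [0/1 + 1/1*4/5, 0/1 + 1/1*1/1) = [4/5, 1/1)
  emit 'a', narrow to [0/1, 1/10)
Step 2: interval [0/1, 1/10), width = 1/10 - 0/1 = 1/10
  'a': [0/1 + 1/10*0/1, 0/1 + 1/10*1/10) = [0/1, 1/100)
  'c': [0/1 + 1/10*1/10, 0/1 + 1/10*4/5) = [1/100, 2/25) <- contains code 781/20000
  'e': [0/1 + 1/10*4/5, 0/1 + 1/10*1/1) = [2/25, 1/10)
  emit 'c', narrow to [1/100, 2/25)
Step 3: interval [1/100, 2/25), width = 2/25 - 1/100 = 7/100
  'a': [1/100 + 7/100*0/1, 1/100 + 7/100*1/10) = [1/100, 17/1000)
  'c': [1/100 + 7/100*1/10, 1/100 + 7/100*4/5) = [17/1000, 33/500) <- contains code 781/20000
  'e': [1/100 + 7/100*4/5, 1/100 + 7/100*1/1) = [33/500, 2/25)
  emit 'c', narrow to [17/1000, 33/500)
Step 4: interval [17/1000, 33/500), width = 33/500 - 17/1000 = 49/1000
  'a': [17/1000 + 49/1000*0/1, 17/1000 + 49/1000*1/10) = [17/1000, 219/10000)
  'c': [17/1000 + 49/1000*1/10, 17/1000 + 49/1000*4/5) = [219/10000, 281/5000) <- contains code 781/20000
  'e': [17/1000 + 49/1000*4/5, 17/1000 + 49/1000*1/1) = [281/5000, 33/500)
  emit 'c', narrow to [219/10000, 281/5000)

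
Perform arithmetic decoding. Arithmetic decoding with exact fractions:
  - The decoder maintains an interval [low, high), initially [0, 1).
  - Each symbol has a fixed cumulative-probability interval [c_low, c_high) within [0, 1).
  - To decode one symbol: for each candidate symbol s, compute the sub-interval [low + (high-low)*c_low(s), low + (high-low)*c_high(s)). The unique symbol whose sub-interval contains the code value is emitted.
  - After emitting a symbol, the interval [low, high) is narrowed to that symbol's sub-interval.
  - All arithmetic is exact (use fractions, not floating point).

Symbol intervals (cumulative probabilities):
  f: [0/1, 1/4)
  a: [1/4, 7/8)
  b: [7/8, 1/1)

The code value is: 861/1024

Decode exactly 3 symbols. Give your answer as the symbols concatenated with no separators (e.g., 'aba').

Step 1: interval [0/1, 1/1), width = 1/1 - 0/1 = 1/1
  'f': [0/1 + 1/1*0/1, 0/1 + 1/1*1/4) = [0/1, 1/4)
  'a': [0/1 + 1/1*1/4, 0/1 + 1/1*7/8) = [1/4, 7/8) <- contains code 861/1024
  'b': [0/1 + 1/1*7/8, 0/1 + 1/1*1/1) = [7/8, 1/1)
  emit 'a', narrow to [1/4, 7/8)
Step 2: interval [1/4, 7/8), width = 7/8 - 1/4 = 5/8
  'f': [1/4 + 5/8*0/1, 1/4 + 5/8*1/4) = [1/4, 13/32)
  'a': [1/4 + 5/8*1/4, 1/4 + 5/8*7/8) = [13/32, 51/64)
  'b': [1/4 + 5/8*7/8, 1/4 + 5/8*1/1) = [51/64, 7/8) <- contains code 861/1024
  emit 'b', narrow to [51/64, 7/8)
Step 3: interval [51/64, 7/8), width = 7/8 - 51/64 = 5/64
  'f': [51/64 + 5/64*0/1, 51/64 + 5/64*1/4) = [51/64, 209/256)
  'a': [51/64 + 5/64*1/4, 51/64 + 5/64*7/8) = [209/256, 443/512) <- contains code 861/1024
  'b': [51/64 + 5/64*7/8, 51/64 + 5/64*1/1) = [443/512, 7/8)
  emit 'a', narrow to [209/256, 443/512)

Answer: aba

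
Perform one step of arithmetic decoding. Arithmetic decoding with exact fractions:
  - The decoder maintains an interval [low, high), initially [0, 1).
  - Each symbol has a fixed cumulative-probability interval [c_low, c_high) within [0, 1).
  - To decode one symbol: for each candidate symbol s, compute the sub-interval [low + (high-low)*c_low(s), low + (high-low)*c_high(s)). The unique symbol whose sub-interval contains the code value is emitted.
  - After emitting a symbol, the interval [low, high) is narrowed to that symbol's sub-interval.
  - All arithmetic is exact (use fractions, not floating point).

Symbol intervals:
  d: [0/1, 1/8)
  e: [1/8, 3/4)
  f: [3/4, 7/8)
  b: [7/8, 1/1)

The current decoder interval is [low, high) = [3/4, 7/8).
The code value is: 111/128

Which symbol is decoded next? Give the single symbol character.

Interval width = high − low = 7/8 − 3/4 = 1/8
Scaled code = (code − low) / width = (111/128 − 3/4) / 1/8 = 15/16
  d: [0/1, 1/8) 
  e: [1/8, 3/4) 
  f: [3/4, 7/8) 
  b: [7/8, 1/1) ← scaled code falls here ✓

Answer: b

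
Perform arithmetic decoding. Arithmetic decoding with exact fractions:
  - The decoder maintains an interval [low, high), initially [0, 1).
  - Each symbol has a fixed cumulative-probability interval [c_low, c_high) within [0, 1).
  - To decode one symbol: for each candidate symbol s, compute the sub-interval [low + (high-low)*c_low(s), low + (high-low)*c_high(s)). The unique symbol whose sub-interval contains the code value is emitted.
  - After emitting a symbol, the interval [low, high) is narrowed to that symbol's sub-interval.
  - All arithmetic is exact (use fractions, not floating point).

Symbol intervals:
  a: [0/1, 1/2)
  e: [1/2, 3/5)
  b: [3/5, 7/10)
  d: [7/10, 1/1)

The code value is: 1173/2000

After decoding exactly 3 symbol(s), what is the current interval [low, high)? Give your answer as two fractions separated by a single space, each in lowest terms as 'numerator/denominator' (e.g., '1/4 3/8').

Step 1: interval [0/1, 1/1), width = 1/1 - 0/1 = 1/1
  'a': [0/1 + 1/1*0/1, 0/1 + 1/1*1/2) = [0/1, 1/2)
  'e': [0/1 + 1/1*1/2, 0/1 + 1/1*3/5) = [1/2, 3/5) <- contains code 1173/2000
  'b': [0/1 + 1/1*3/5, 0/1 + 1/1*7/10) = [3/5, 7/10)
  'd': [0/1 + 1/1*7/10, 0/1 + 1/1*1/1) = [7/10, 1/1)
  emit 'e', narrow to [1/2, 3/5)
Step 2: interval [1/2, 3/5), width = 3/5 - 1/2 = 1/10
  'a': [1/2 + 1/10*0/1, 1/2 + 1/10*1/2) = [1/2, 11/20)
  'e': [1/2 + 1/10*1/2, 1/2 + 1/10*3/5) = [11/20, 14/25)
  'b': [1/2 + 1/10*3/5, 1/2 + 1/10*7/10) = [14/25, 57/100)
  'd': [1/2 + 1/10*7/10, 1/2 + 1/10*1/1) = [57/100, 3/5) <- contains code 1173/2000
  emit 'd', narrow to [57/100, 3/5)
Step 3: interval [57/100, 3/5), width = 3/5 - 57/100 = 3/100
  'a': [57/100 + 3/100*0/1, 57/100 + 3/100*1/2) = [57/100, 117/200)
  'e': [57/100 + 3/100*1/2, 57/100 + 3/100*3/5) = [117/200, 147/250) <- contains code 1173/2000
  'b': [57/100 + 3/100*3/5, 57/100 + 3/100*7/10) = [147/250, 591/1000)
  'd': [57/100 + 3/100*7/10, 57/100 + 3/100*1/1) = [591/1000, 3/5)
  emit 'e', narrow to [117/200, 147/250)

Answer: 117/200 147/250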